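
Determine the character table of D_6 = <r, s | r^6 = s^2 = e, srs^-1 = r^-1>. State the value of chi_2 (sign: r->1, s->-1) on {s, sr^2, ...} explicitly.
Conjugacy classes: {e} of size 1, {r^3} of size 1, {r^1, r^5} of size 2, {r^2, r^4} of size 2, {s, sr^2, ...} of size 3, {sr, sr^3, ...} of size 3.
Character table:
  irrep \ class              {e} (size 1)  {r^3} (size 1)  {r^1, r^5} (size 2)  {r^2, r^4} (size 2)  {s, sr^2, ...} (size 3)  {sr, sr^3, ...} (size 3)
  chi_1 (triv)               1             1               1                    1                    1                        1                       
  chi_2 (sign: r->1, s->-1)  1             1               1                    1                    -1                       -1                      
  chi_3 (r->-1, s->1)        1             -1              -1                   1                    1                        -1                      
  chi_4 (r->-1, s->-1)       1             -1              -1                   1                    -1                       1                       
  chi_5 (2d, j=1)            2             -2              1                    -1                   0                        0                       
  chi_6 (2d, j=2)            2             2               -1                   -1                   0                        0                       

Spot check: chi_2 (sign: r->1, s->-1) on {s, sr^2, ...} = -1.

Explanation: D_6 has order 2*6 = 12 with 6 conjugacy classes, hence 6 irreducibles. Sum of squared dims 1 + 1 + 1 + 1 + 4 + 4 = 12 = |G|. Linear characters come from the abelianisation; the 2-dimensional irreps have character r^k -> 2*cos(2*pi*j*k/6), reflections -> 0.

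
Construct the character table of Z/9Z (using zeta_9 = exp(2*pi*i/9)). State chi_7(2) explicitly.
Character table of Z/9Z (irreps indexed chi_0,...,chi_8 with chi_k(m) = zeta_9^(k*m), zeta_9 = exp(2*pi*i/9)):
  irrep \ class  {0} (size 1)  {1} (size 1)    {2} (size 1)    {3} (size 1)    {4} (size 1)    {5} (size 1)    {6} (size 1)    {7} (size 1)    {8} (size 1)  
  chi_0          1             1               1               1               1               1               1               1               1             
  chi_1          1             exp(2*I*pi/9)   exp(4*I*pi/9)   exp(2*I*pi/3)   exp(8*I*pi/9)   exp(-8*I*pi/9)  exp(-2*I*pi/3)  exp(-4*I*pi/9)  exp(-2*I*pi/9)
  chi_2          1             exp(4*I*pi/9)   exp(8*I*pi/9)   exp(-2*I*pi/3)  exp(-2*I*pi/9)  exp(2*I*pi/9)   exp(2*I*pi/3)   exp(-8*I*pi/9)  exp(-4*I*pi/9)
  chi_3          1             exp(2*I*pi/3)   exp(-2*I*pi/3)  1               exp(2*I*pi/3)   exp(-2*I*pi/3)  1               exp(2*I*pi/3)   exp(-2*I*pi/3)
  chi_4          1             exp(8*I*pi/9)   exp(-2*I*pi/9)  exp(2*I*pi/3)   exp(-4*I*pi/9)  exp(4*I*pi/9)   exp(-2*I*pi/3)  exp(2*I*pi/9)   exp(-8*I*pi/9)
  chi_5          1             exp(-8*I*pi/9)  exp(2*I*pi/9)   exp(-2*I*pi/3)  exp(4*I*pi/9)   exp(-4*I*pi/9)  exp(2*I*pi/3)   exp(-2*I*pi/9)  exp(8*I*pi/9) 
  chi_6          1             exp(-2*I*pi/3)  exp(2*I*pi/3)   1               exp(-2*I*pi/3)  exp(2*I*pi/3)   1               exp(-2*I*pi/3)  exp(2*I*pi/3) 
  chi_7          1             exp(-4*I*pi/9)  exp(-8*I*pi/9)  exp(2*I*pi/3)   exp(2*I*pi/9)   exp(-2*I*pi/9)  exp(-2*I*pi/3)  exp(8*I*pi/9)   exp(4*I*pi/9) 
  chi_8          1             exp(-2*I*pi/9)  exp(-4*I*pi/9)  exp(-2*I*pi/3)  exp(-8*I*pi/9)  exp(8*I*pi/9)   exp(2*I*pi/3)   exp(4*I*pi/9)   exp(2*I*pi/9) 

Spot check: chi_7(2) = zeta_9^(7*2) = zeta_9^14 = exp(-8*I*pi/9).

Derivation: Z/9Z is abelian, so all 9 irreducible complex representations are 1-dimensional. They are given by chi_k(m) = zeta_9^(k*m) for k = 0,...,8. Row orthogonality: sum_m chi_k(m) conj(chi_l(m)) = 9 * [k = l].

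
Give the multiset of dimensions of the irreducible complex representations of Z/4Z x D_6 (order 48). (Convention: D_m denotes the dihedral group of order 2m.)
Dimensions: 1, 1, 1, 1, 1, 1, 1, 1, 1, 1, 1, 1, 1, 1, 1, 1, 2, 2, 2, 2, 2, 2, 2, 2

Reasoning: There are 24 irreducibles (= number of conjugacy classes). Their dimensions d_i satisfy sum d_i^2 = |G| = 48: 1 + 1 + 1 + 1 + 1 + 1 + 1 + 1 + 1 + 1 + 1 + 1 + 1 + 1 + 1 + 1 + 4 + 4 + 4 + 4 + 4 + 4 + 4 + 4 = 48. (For the product with Z/4Z: each of the 4 1-dim characters of Z/4Z tensors with each irrep of D_6, giving 4 copies of each D_6-dimension.)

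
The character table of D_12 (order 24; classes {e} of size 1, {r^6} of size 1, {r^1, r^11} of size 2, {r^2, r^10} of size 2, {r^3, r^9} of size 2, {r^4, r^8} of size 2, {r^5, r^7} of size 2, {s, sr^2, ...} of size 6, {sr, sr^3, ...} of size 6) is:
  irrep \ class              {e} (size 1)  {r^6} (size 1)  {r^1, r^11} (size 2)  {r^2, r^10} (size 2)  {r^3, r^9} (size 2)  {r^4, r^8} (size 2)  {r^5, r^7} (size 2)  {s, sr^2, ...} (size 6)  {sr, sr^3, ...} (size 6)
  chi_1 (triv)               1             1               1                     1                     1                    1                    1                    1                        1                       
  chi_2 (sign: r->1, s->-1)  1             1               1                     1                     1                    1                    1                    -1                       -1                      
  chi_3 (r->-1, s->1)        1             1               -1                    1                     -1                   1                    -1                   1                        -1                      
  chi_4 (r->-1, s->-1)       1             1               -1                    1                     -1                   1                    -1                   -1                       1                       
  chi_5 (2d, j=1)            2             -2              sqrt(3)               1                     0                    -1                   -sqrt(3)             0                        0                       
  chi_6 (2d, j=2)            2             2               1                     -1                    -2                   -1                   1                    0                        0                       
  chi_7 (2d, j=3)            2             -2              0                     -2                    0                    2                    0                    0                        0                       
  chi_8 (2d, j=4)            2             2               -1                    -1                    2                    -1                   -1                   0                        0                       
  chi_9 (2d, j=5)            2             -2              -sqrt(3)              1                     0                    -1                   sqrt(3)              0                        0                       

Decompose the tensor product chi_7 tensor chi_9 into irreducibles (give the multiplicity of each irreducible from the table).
chi_7 tensor chi_9 = chi_6 + chi_8 (all other irreducibles have multiplicity 0).

Explanation: The character of a tensor product is the pointwise product (chi_7 * chi_9)(C) = chi_7(C) * chi_9(C):
  {e}: (2)*(2), {r^6}: (-2)*(-2), {r^1, r^11}: (0)*(-sqrt(3)), {r^2, r^10}: (-2)*(1), {r^3, r^9}: (0)*(0), {r^4, r^8}: (2)*(-1), {r^5, r^7}: (0)*(sqrt(3)), {s, sr^2, ...}: (0)*(0), {sr, sr^3, ...}: (0)*(0)
so (chi_7 * chi_9) takes values
  {e} -> 4, {r^6} -> 4, {r^1, r^11} -> 0, {r^2, r^10} -> -2, {r^3, r^9} -> 0, {r^4, r^8} -> -2, {r^5, r^7} -> 0, {s, sr^2, ...} -> 0, {sr, sr^3, ...} -> 0.
Now take the inner product of this character with each irreducible chi from the table, <chi_7*chi_9, chi> = (1/24) sum_C |C| (chi_7*chi_9)(C) conj(chi(C)):
  <chi_7*chi_9, chi_1> = (1/24)[1*(4)*conj(1) + 1*(4)*conj(1) + 2*(0)*conj(1) + 2*(-2)*conj(1) + 2*(0)*conj(1) + 2*(-2)*conj(1) + 2*(0)*conj(1) + 6*(0)*conj(1) + 6*(0)*conj(1)]
      = (1/24)[(4) + (4) + (0) + (-4) + (0) + (-4) + (0) + (0) + (0)] = 0/24 = 0
  <chi_7*chi_9, chi_2> = (1/24)[1*(4)*conj(1) + 1*(4)*conj(1) + 2*(0)*conj(1) + 2*(-2)*conj(1) + 2*(0)*conj(1) + 2*(-2)*conj(1) + 2*(0)*conj(1) + 6*(0)*conj(-1) + 6*(0)*conj(-1)]
      = (1/24)[(4) + (4) + (0) + (-4) + (0) + (-4) + (0) + (0) + (0)] = 0/24 = 0
  <chi_7*chi_9, chi_3> = (1/24)[1*(4)*conj(1) + 1*(4)*conj(1) + 2*(0)*conj(-1) + 2*(-2)*conj(1) + 2*(0)*conj(-1) + 2*(-2)*conj(1) + 2*(0)*conj(-1) + 6*(0)*conj(1) + 6*(0)*conj(-1)]
      = (1/24)[(4) + (4) + (0) + (-4) + (0) + (-4) + (0) + (0) + (0)] = 0/24 = 0
  <chi_7*chi_9, chi_4> = (1/24)[1*(4)*conj(1) + 1*(4)*conj(1) + 2*(0)*conj(-1) + 2*(-2)*conj(1) + 2*(0)*conj(-1) + 2*(-2)*conj(1) + 2*(0)*conj(-1) + 6*(0)*conj(-1) + 6*(0)*conj(1)]
      = (1/24)[(4) + (4) + (0) + (-4) + (0) + (-4) + (0) + (0) + (0)] = 0/24 = 0
  <chi_7*chi_9, chi_5> = (1/24)[1*(4)*conj(2) + 1*(4)*conj(-2) + 2*(0)*conj(sqrt(3)) + 2*(-2)*conj(1) + 2*(0)*conj(0) + 2*(-2)*conj(-1) + 2*(0)*conj(-sqrt(3)) + 6*(0)*conj(0) + 6*(0)*conj(0)]
      = (1/24)[(8) + (-8) + (0) + (-4) + (0) + (4) + (0) + (0) + (0)] = 0/24 = 0
  <chi_7*chi_9, chi_6> = (1/24)[1*(4)*conj(2) + 1*(4)*conj(2) + 2*(0)*conj(1) + 2*(-2)*conj(-1) + 2*(0)*conj(-2) + 2*(-2)*conj(-1) + 2*(0)*conj(1) + 6*(0)*conj(0) + 6*(0)*conj(0)]
      = (1/24)[(8) + (8) + (0) + (4) + (0) + (4) + (0) + (0) + (0)] = 24/24 = 1
  <chi_7*chi_9, chi_7> = (1/24)[1*(4)*conj(2) + 1*(4)*conj(-2) + 2*(0)*conj(0) + 2*(-2)*conj(-2) + 2*(0)*conj(0) + 2*(-2)*conj(2) + 2*(0)*conj(0) + 6*(0)*conj(0) + 6*(0)*conj(0)]
      = (1/24)[(8) + (-8) + (0) + (8) + (0) + (-8) + (0) + (0) + (0)] = 0/24 = 0
  <chi_7*chi_9, chi_8> = (1/24)[1*(4)*conj(2) + 1*(4)*conj(2) + 2*(0)*conj(-1) + 2*(-2)*conj(-1) + 2*(0)*conj(2) + 2*(-2)*conj(-1) + 2*(0)*conj(-1) + 6*(0)*conj(0) + 6*(0)*conj(0)]
      = (1/24)[(8) + (8) + (0) + (4) + (0) + (4) + (0) + (0) + (0)] = 24/24 = 1
  <chi_7*chi_9, chi_9> = (1/24)[1*(4)*conj(2) + 1*(4)*conj(-2) + 2*(0)*conj(-sqrt(3)) + 2*(-2)*conj(1) + 2*(0)*conj(0) + 2*(-2)*conj(-1) + 2*(0)*conj(sqrt(3)) + 6*(0)*conj(0) + 6*(0)*conj(0)]
      = (1/24)[(8) + (-8) + (0) + (-4) + (0) + (4) + (0) + (0) + (0)] = 0/24 = 0
Hence the multiplicities are chi_6: 1, chi_8: 1. Dimension check: dim(chi_7)*dim(chi_9) = 2*2 = 4 and sum (mult * dim) = 1*2 + 1*2 = 4.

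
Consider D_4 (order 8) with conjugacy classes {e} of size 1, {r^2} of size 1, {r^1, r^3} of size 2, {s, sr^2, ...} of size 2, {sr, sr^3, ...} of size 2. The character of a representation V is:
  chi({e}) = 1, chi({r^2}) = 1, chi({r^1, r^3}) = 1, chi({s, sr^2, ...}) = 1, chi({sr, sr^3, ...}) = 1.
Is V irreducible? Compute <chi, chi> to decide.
Irreducible: <chi, chi> = 1.

Proof sketch: <chi, chi> = (1/|G|) sum_C |C| * |chi(C)|^2 = (1/8)[1*|1|^2 + 1*|1|^2 + 2*|1|^2 + 2*|1|^2 + 2*|1|^2]
  = (1/8)[(1) + (1) + (2) + (2) + (2)] = 8/8 = 1.
A character is irreducible iff <chi, chi> = 1, so this representation is irreducible.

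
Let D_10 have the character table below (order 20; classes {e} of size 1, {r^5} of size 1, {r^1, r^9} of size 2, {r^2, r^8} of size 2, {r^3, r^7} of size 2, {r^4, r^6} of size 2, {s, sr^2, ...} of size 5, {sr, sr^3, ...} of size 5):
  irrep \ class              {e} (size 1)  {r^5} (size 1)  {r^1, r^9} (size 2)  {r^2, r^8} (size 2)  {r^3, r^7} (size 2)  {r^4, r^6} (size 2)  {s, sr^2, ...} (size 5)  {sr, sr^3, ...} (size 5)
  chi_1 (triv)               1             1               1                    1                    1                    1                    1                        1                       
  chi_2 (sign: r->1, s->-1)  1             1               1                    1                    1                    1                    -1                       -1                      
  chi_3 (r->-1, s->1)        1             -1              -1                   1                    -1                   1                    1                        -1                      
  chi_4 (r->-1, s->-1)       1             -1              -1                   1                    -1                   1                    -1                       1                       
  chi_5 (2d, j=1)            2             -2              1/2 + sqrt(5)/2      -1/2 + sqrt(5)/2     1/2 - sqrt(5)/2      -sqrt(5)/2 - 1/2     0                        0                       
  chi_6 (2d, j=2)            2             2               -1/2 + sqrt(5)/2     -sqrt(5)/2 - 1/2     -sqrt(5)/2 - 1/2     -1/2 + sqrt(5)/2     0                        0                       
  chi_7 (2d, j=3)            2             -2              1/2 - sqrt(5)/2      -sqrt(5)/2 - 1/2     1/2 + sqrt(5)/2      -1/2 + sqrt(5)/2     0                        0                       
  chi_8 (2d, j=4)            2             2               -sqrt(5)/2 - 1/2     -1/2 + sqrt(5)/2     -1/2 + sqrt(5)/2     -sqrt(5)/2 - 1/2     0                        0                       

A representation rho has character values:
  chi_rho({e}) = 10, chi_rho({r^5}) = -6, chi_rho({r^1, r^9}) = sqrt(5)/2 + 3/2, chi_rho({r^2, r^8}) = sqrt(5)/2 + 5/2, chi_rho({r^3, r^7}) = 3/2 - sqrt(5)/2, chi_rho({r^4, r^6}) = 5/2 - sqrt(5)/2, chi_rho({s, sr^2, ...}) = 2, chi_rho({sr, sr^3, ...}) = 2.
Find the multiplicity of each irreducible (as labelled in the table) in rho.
Multiplicities: chi_1: 2, chi_2: 0, chi_3: 1, chi_4: 1, chi_5: 2, chi_6: 0, chi_7: 1, chi_8: 0.

Argument: Use <chi_rho, chi> = (1/|G|) sum_C |C| * chi_rho(C) * conj(chi(C)) with |G| = 20 for each irreducible chi in the table:
  <chi_rho, chi_1> = (1/20)[1*(10)*conj(1) + 1*(-6)*conj(1) + 2*(sqrt(5)/2 + 3/2)*conj(1) + 2*(sqrt(5)/2 + 5/2)*conj(1) + 2*(3/2 - sqrt(5)/2)*conj(1) + 2*(5/2 - sqrt(5)/2)*conj(1) + 5*(2)*conj(1) + 5*(2)*conj(1)]
      = (1/20)[(10) + (-6) + (sqrt(5) + 3) + (sqrt(5) + 5) + (3 - sqrt(5)) + (5 - sqrt(5)) + (10) + (10)] = 40/20 = 2
  <chi_rho, chi_2> = (1/20)[1*(10)*conj(1) + 1*(-6)*conj(1) + 2*(sqrt(5)/2 + 3/2)*conj(1) + 2*(sqrt(5)/2 + 5/2)*conj(1) + 2*(3/2 - sqrt(5)/2)*conj(1) + 2*(5/2 - sqrt(5)/2)*conj(1) + 5*(2)*conj(-1) + 5*(2)*conj(-1)]
      = (1/20)[(10) + (-6) + (sqrt(5) + 3) + (sqrt(5) + 5) + (3 - sqrt(5)) + (5 - sqrt(5)) + (-10) + (-10)] = 0/20 = 0
  <chi_rho, chi_3> = (1/20)[1*(10)*conj(1) + 1*(-6)*conj(-1) + 2*(sqrt(5)/2 + 3/2)*conj(-1) + 2*(sqrt(5)/2 + 5/2)*conj(1) + 2*(3/2 - sqrt(5)/2)*conj(-1) + 2*(5/2 - sqrt(5)/2)*conj(1) + 5*(2)*conj(1) + 5*(2)*conj(-1)]
      = (1/20)[(10) + (6) + (-3 - sqrt(5)) + (sqrt(5) + 5) + (-3 + sqrt(5)) + (5 - sqrt(5)) + (10) + (-10)] = 20/20 = 1
  <chi_rho, chi_4> = (1/20)[1*(10)*conj(1) + 1*(-6)*conj(-1) + 2*(sqrt(5)/2 + 3/2)*conj(-1) + 2*(sqrt(5)/2 + 5/2)*conj(1) + 2*(3/2 - sqrt(5)/2)*conj(-1) + 2*(5/2 - sqrt(5)/2)*conj(1) + 5*(2)*conj(-1) + 5*(2)*conj(1)]
      = (1/20)[(10) + (6) + (-3 - sqrt(5)) + (sqrt(5) + 5) + (-3 + sqrt(5)) + (5 - sqrt(5)) + (-10) + (10)] = 20/20 = 1
  <chi_rho, chi_5> = (1/20)[1*(10)*conj(2) + 1*(-6)*conj(-2) + 2*(sqrt(5)/2 + 3/2)*conj(1/2 + sqrt(5)/2) + 2*(sqrt(5)/2 + 5/2)*conj(-1/2 + sqrt(5)/2) + 2*(3/2 - sqrt(5)/2)*conj(1/2 - sqrt(5)/2) + 2*(5/2 - sqrt(5)/2)*conj(-sqrt(5)/2 - 1/2) + 5*(2)*conj(0) + 5*(2)*conj(0)]
      = (1/20)[(20) + (12) + (4 + 2*sqrt(5)) + (2*sqrt(5)) + (4 - 2*sqrt(5)) + (-2*sqrt(5)) + (0) + (0)] = 40/20 = 2
  <chi_rho, chi_6> = (1/20)[1*(10)*conj(2) + 1*(-6)*conj(2) + 2*(sqrt(5)/2 + 3/2)*conj(-1/2 + sqrt(5)/2) + 2*(sqrt(5)/2 + 5/2)*conj(-sqrt(5)/2 - 1/2) + 2*(3/2 - sqrt(5)/2)*conj(-sqrt(5)/2 - 1/2) + 2*(5/2 - sqrt(5)/2)*conj(-1/2 + sqrt(5)/2) + 5*(2)*conj(0) + 5*(2)*conj(0)]
      = (1/20)[(20) + (-12) + (1 + sqrt(5)) + (-3*sqrt(5) - 5) + (1 - sqrt(5)) + (-5 + 3*sqrt(5)) + (0) + (0)] = 0/20 = 0
  <chi_rho, chi_7> = (1/20)[1*(10)*conj(2) + 1*(-6)*conj(-2) + 2*(sqrt(5)/2 + 3/2)*conj(1/2 - sqrt(5)/2) + 2*(sqrt(5)/2 + 5/2)*conj(-sqrt(5)/2 - 1/2) + 2*(3/2 - sqrt(5)/2)*conj(1/2 + sqrt(5)/2) + 2*(5/2 - sqrt(5)/2)*conj(-1/2 + sqrt(5)/2) + 5*(2)*conj(0) + 5*(2)*conj(0)]
      = (1/20)[(20) + (12) + (-sqrt(5) - 1) + (-3*sqrt(5) - 5) + (-1 + sqrt(5)) + (-5 + 3*sqrt(5)) + (0) + (0)] = 20/20 = 1
  <chi_rho, chi_8> = (1/20)[1*(10)*conj(2) + 1*(-6)*conj(2) + 2*(sqrt(5)/2 + 3/2)*conj(-sqrt(5)/2 - 1/2) + 2*(sqrt(5)/2 + 5/2)*conj(-1/2 + sqrt(5)/2) + 2*(3/2 - sqrt(5)/2)*conj(-1/2 + sqrt(5)/2) + 2*(5/2 - sqrt(5)/2)*conj(-sqrt(5)/2 - 1/2) + 5*(2)*conj(0) + 5*(2)*conj(0)]
      = (1/20)[(20) + (-12) + (-2*sqrt(5) - 4) + (2*sqrt(5)) + (-4 + 2*sqrt(5)) + (-2*sqrt(5)) + (0) + (0)] = 0/20 = 0
Dimension check: dim(rho) = sum (mult * dim) = 2*1 + 0*1 + 1*1 + 1*1 + 2*2 + 0*2 + 1*2 + 0*2 = 10 = chi_rho(e) = 10.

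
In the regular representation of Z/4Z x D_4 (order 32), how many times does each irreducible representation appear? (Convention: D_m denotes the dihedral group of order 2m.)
Each irreducible V_i of dimension d_i appears with multiplicity d_i, i.e. rho_reg = (direct sum over all irreducibles V_i) d_i V_i. The irreducible dimensions for Z/4Z x D_4 are 1, 1, 1, 1, 1, 1, 1, 1, 1, 1, 1, 1, 1, 1, 1, 1, 2, 2, 2, 2: 16 irreducibles of dimension 1, each with multiplicity 1; 4 irreducibles of dimension 2, each with multiplicity 2. Total dimension 16*1*1 + 4*2*2 = 32 = |G|.

General theorem: in the regular representation of a finite group G, each irreducible appears with multiplicity equal to its dimension. Check: dim(rho_reg) = sum d_i^2 = 1 + 1 + 1 + 1 + 1 + 1 + 1 + 1 + 1 + 1 + 1 + 1 + 1 + 1 + 1 + 1 + 4 + 4 + 4 + 4 = 32 = |G|.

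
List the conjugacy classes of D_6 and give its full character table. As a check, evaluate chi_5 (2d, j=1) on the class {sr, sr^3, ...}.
Conjugacy classes: {e} of size 1, {r^3} of size 1, {r^1, r^5} of size 2, {r^2, r^4} of size 2, {s, sr^2, ...} of size 3, {sr, sr^3, ...} of size 3.
Character table:
  irrep \ class              {e} (size 1)  {r^3} (size 1)  {r^1, r^5} (size 2)  {r^2, r^4} (size 2)  {s, sr^2, ...} (size 3)  {sr, sr^3, ...} (size 3)
  chi_1 (triv)               1             1               1                    1                    1                        1                       
  chi_2 (sign: r->1, s->-1)  1             1               1                    1                    -1                       -1                      
  chi_3 (r->-1, s->1)        1             -1              -1                   1                    1                        -1                      
  chi_4 (r->-1, s->-1)       1             -1              -1                   1                    -1                       1                       
  chi_5 (2d, j=1)            2             -2              1                    -1                   0                        0                       
  chi_6 (2d, j=2)            2             2               -1                   -1                   0                        0                       

Spot check: chi_5 (2d, j=1) on {sr, sr^3, ...} = 0.

Explanation: D_6 has order 2*6 = 12 with 6 conjugacy classes, hence 6 irreducibles. Sum of squared dims 1 + 1 + 1 + 1 + 4 + 4 = 12 = |G|. Linear characters come from the abelianisation; the 2-dimensional irreps have character r^k -> 2*cos(2*pi*j*k/6), reflections -> 0.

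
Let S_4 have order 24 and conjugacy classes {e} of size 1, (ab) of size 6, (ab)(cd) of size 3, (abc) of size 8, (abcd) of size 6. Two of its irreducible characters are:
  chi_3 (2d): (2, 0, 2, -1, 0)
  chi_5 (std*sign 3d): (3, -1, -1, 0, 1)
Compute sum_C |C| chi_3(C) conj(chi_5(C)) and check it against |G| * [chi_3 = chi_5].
Sum = 0; so <chi_3, chi_5> = 0 (distinct irreducibles are orthogonal).

Argument: Compute term by term over conjugacy classes (|C| * chi_3(C) * conj(chi_5(C))):
  1*(2)*conj(3) + 6*(0)*conj(-1) + 3*(2)*conj(-1) + 8*(-1)*conj(0) + 6*(0)*conj(1)
  = (6) + (0) + (-6) + (0) + (0)
  = 0.
Dividing by |G| = 24 gives 0/24 = 0, matching the row-orthogonality relation <chi_3, chi_5> = [chi_3 = chi_5].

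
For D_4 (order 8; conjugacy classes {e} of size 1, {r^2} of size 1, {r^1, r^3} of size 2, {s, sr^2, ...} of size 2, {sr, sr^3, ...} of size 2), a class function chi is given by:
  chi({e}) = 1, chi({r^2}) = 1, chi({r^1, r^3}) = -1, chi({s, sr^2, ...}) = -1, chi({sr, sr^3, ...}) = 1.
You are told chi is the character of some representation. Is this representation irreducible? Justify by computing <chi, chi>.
Irreducible: <chi, chi> = 1.

Working: <chi, chi> = (1/|G|) sum_C |C| * |chi(C)|^2 = (1/8)[1*|1|^2 + 1*|1|^2 + 2*|-1|^2 + 2*|-1|^2 + 2*|1|^2]
  = (1/8)[(1) + (1) + (2) + (2) + (2)] = 8/8 = 1.
A character is irreducible iff <chi, chi> = 1, so this representation is irreducible.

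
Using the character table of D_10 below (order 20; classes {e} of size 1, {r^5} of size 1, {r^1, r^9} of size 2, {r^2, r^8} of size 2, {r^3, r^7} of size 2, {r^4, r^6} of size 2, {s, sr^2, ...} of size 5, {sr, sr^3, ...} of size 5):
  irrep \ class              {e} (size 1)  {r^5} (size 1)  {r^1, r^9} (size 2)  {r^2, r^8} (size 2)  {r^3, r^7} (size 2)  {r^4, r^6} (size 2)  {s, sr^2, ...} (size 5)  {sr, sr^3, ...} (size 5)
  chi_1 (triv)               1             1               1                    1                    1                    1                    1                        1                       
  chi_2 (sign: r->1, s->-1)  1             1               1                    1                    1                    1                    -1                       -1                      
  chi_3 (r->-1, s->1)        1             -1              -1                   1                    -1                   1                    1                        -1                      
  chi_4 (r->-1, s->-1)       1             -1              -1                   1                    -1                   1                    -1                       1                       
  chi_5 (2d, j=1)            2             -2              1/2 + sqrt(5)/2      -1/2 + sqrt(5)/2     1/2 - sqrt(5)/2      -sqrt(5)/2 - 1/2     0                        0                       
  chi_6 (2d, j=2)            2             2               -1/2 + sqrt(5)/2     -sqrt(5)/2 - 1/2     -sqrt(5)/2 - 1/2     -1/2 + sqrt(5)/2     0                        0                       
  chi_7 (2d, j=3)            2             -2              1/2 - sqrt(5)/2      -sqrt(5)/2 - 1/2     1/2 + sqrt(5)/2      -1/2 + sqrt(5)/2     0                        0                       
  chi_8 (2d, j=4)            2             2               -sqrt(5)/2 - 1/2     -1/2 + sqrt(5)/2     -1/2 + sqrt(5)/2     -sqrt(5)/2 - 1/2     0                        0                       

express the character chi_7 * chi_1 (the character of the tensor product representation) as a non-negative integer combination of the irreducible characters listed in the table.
chi_7 tensor chi_1 = chi_7 (all other irreducibles have multiplicity 0).

The character of a tensor product is the pointwise product (chi_7 * chi_1)(C) = chi_7(C) * chi_1(C):
  {e}: (2)*(1), {r^5}: (-2)*(1), {r^1, r^9}: (1/2 - sqrt(5)/2)*(1), {r^2, r^8}: (-sqrt(5)/2 - 1/2)*(1), {r^3, r^7}: (1/2 + sqrt(5)/2)*(1), {r^4, r^6}: (-1/2 + sqrt(5)/2)*(1), {s, sr^2, ...}: (0)*(1), {sr, sr^3, ...}: (0)*(1)
so (chi_7 * chi_1) takes values
  {e} -> 2, {r^5} -> -2, {r^1, r^9} -> 1/2 - sqrt(5)/2, {r^2, r^8} -> -sqrt(5)/2 - 1/2, {r^3, r^7} -> 1/2 + sqrt(5)/2, {r^4, r^6} -> -1/2 + sqrt(5)/2, {s, sr^2, ...} -> 0, {sr, sr^3, ...} -> 0.
Now take the inner product of this character with each irreducible chi from the table, <chi_7*chi_1, chi> = (1/20) sum_C |C| (chi_7*chi_1)(C) conj(chi(C)):
  <chi_7*chi_1, chi_1> = (1/20)[1*(2)*conj(1) + 1*(-2)*conj(1) + 2*(1/2 - sqrt(5)/2)*conj(1) + 2*(-sqrt(5)/2 - 1/2)*conj(1) + 2*(1/2 + sqrt(5)/2)*conj(1) + 2*(-1/2 + sqrt(5)/2)*conj(1) + 5*(0)*conj(1) + 5*(0)*conj(1)]
      = (1/20)[(2) + (-2) + (1 - sqrt(5)) + (-sqrt(5) - 1) + (1 + sqrt(5)) + (-1 + sqrt(5)) + (0) + (0)] = 0/20 = 0
  <chi_7*chi_1, chi_2> = (1/20)[1*(2)*conj(1) + 1*(-2)*conj(1) + 2*(1/2 - sqrt(5)/2)*conj(1) + 2*(-sqrt(5)/2 - 1/2)*conj(1) + 2*(1/2 + sqrt(5)/2)*conj(1) + 2*(-1/2 + sqrt(5)/2)*conj(1) + 5*(0)*conj(-1) + 5*(0)*conj(-1)]
      = (1/20)[(2) + (-2) + (1 - sqrt(5)) + (-sqrt(5) - 1) + (1 + sqrt(5)) + (-1 + sqrt(5)) + (0) + (0)] = 0/20 = 0
  <chi_7*chi_1, chi_3> = (1/20)[1*(2)*conj(1) + 1*(-2)*conj(-1) + 2*(1/2 - sqrt(5)/2)*conj(-1) + 2*(-sqrt(5)/2 - 1/2)*conj(1) + 2*(1/2 + sqrt(5)/2)*conj(-1) + 2*(-1/2 + sqrt(5)/2)*conj(1) + 5*(0)*conj(1) + 5*(0)*conj(-1)]
      = (1/20)[(2) + (2) + (-1 + sqrt(5)) + (-sqrt(5) - 1) + (-sqrt(5) - 1) + (-1 + sqrt(5)) + (0) + (0)] = 0/20 = 0
  <chi_7*chi_1, chi_4> = (1/20)[1*(2)*conj(1) + 1*(-2)*conj(-1) + 2*(1/2 - sqrt(5)/2)*conj(-1) + 2*(-sqrt(5)/2 - 1/2)*conj(1) + 2*(1/2 + sqrt(5)/2)*conj(-1) + 2*(-1/2 + sqrt(5)/2)*conj(1) + 5*(0)*conj(-1) + 5*(0)*conj(1)]
      = (1/20)[(2) + (2) + (-1 + sqrt(5)) + (-sqrt(5) - 1) + (-sqrt(5) - 1) + (-1 + sqrt(5)) + (0) + (0)] = 0/20 = 0
  <chi_7*chi_1, chi_5> = (1/20)[1*(2)*conj(2) + 1*(-2)*conj(-2) + 2*(1/2 - sqrt(5)/2)*conj(1/2 + sqrt(5)/2) + 2*(-sqrt(5)/2 - 1/2)*conj(-1/2 + sqrt(5)/2) + 2*(1/2 + sqrt(5)/2)*conj(1/2 - sqrt(5)/2) + 2*(-1/2 + sqrt(5)/2)*conj(-sqrt(5)/2 - 1/2) + 5*(0)*conj(0) + 5*(0)*conj(0)]
      = (1/20)[(4) + (4) + (-2) + (-2) + (-2) + (-2) + (0) + (0)] = 0/20 = 0
  <chi_7*chi_1, chi_6> = (1/20)[1*(2)*conj(2) + 1*(-2)*conj(2) + 2*(1/2 - sqrt(5)/2)*conj(-1/2 + sqrt(5)/2) + 2*(-sqrt(5)/2 - 1/2)*conj(-sqrt(5)/2 - 1/2) + 2*(1/2 + sqrt(5)/2)*conj(-sqrt(5)/2 - 1/2) + 2*(-1/2 + sqrt(5)/2)*conj(-1/2 + sqrt(5)/2) + 5*(0)*conj(0) + 5*(0)*conj(0)]
      = (1/20)[(4) + (-4) + (-3 + sqrt(5)) + (sqrt(5) + 3) + (-3 - sqrt(5)) + (3 - sqrt(5)) + (0) + (0)] = 0/20 = 0
  <chi_7*chi_1, chi_7> = (1/20)[1*(2)*conj(2) + 1*(-2)*conj(-2) + 2*(1/2 - sqrt(5)/2)*conj(1/2 - sqrt(5)/2) + 2*(-sqrt(5)/2 - 1/2)*conj(-sqrt(5)/2 - 1/2) + 2*(1/2 + sqrt(5)/2)*conj(1/2 + sqrt(5)/2) + 2*(-1/2 + sqrt(5)/2)*conj(-1/2 + sqrt(5)/2) + 5*(0)*conj(0) + 5*(0)*conj(0)]
      = (1/20)[(4) + (4) + (3 - sqrt(5)) + (sqrt(5) + 3) + (sqrt(5) + 3) + (3 - sqrt(5)) + (0) + (0)] = 20/20 = 1
  <chi_7*chi_1, chi_8> = (1/20)[1*(2)*conj(2) + 1*(-2)*conj(2) + 2*(1/2 - sqrt(5)/2)*conj(-sqrt(5)/2 - 1/2) + 2*(-sqrt(5)/2 - 1/2)*conj(-1/2 + sqrt(5)/2) + 2*(1/2 + sqrt(5)/2)*conj(-1/2 + sqrt(5)/2) + 2*(-1/2 + sqrt(5)/2)*conj(-sqrt(5)/2 - 1/2) + 5*(0)*conj(0) + 5*(0)*conj(0)]
      = (1/20)[(4) + (-4) + (2) + (-2) + (2) + (-2) + (0) + (0)] = 0/20 = 0
Hence the multiplicities are chi_7: 1. Dimension check: dim(chi_7)*dim(chi_1) = 2*1 = 2 and sum (mult * dim) = 1*2 = 2.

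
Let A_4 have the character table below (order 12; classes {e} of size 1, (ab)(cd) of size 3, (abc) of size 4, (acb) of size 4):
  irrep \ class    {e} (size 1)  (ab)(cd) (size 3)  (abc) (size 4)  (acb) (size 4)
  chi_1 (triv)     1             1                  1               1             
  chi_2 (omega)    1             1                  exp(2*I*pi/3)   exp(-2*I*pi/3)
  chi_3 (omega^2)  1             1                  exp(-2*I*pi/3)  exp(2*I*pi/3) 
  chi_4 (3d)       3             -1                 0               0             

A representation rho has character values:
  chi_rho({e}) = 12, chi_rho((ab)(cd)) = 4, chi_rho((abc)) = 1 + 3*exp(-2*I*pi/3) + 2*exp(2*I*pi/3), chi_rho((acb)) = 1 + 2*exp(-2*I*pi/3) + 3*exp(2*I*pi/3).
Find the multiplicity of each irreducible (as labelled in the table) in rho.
Multiplicities: chi_1: 1, chi_2: 2, chi_3: 3, chi_4: 2.

Why: Use <chi_rho, chi> = (1/|G|) sum_C |C| * chi_rho(C) * conj(chi(C)) with |G| = 12 for each irreducible chi in the table:
  <chi_rho, chi_1> = (1/12)[1*(12)*conj(1) + 3*(4)*conj(1) + 4*(1 + 3*exp(-2*I*pi/3) + 2*exp(2*I*pi/3))*conj(1) + 4*(1 + 2*exp(-2*I*pi/3) + 3*exp(2*I*pi/3))*conj(1)]
      = (1/12)[(12) + (12) + (4 + 12*exp(-2*I*pi/3) + 8*exp(2*I*pi/3)) + (4 + 8*exp(-2*I*pi/3) + 12*exp(2*I*pi/3))] = 12/12 = 1
  <chi_rho, chi_2> = (1/12)[1*(12)*conj(1) + 3*(4)*conj(1) + 4*(1 + 3*exp(-2*I*pi/3) + 2*exp(2*I*pi/3))*conj(exp(2*I*pi/3)) + 4*(1 + 2*exp(-2*I*pi/3) + 3*exp(2*I*pi/3))*conj(exp(-2*I*pi/3))]
      = (1/12)[(12) + (12) + (8 + 4*exp(-2*I*pi/3) + 12*exp(2*I*pi/3)) + (8 + 12*exp(-2*I*pi/3) + 4*exp(2*I*pi/3))] = 24/12 = 2
  <chi_rho, chi_3> = (1/12)[1*(12)*conj(1) + 3*(4)*conj(1) + 4*(1 + 3*exp(-2*I*pi/3) + 2*exp(2*I*pi/3))*conj(exp(-2*I*pi/3)) + 4*(1 + 2*exp(-2*I*pi/3) + 3*exp(2*I*pi/3))*conj(exp(2*I*pi/3))]
      = (1/12)[(12) + (12) + (12 + 8*exp(-2*I*pi/3) + 4*exp(2*I*pi/3)) + (12 + 4*exp(-2*I*pi/3) + 8*exp(2*I*pi/3))] = 36/12 = 3
  <chi_rho, chi_4> = (1/12)[1*(12)*conj(3) + 3*(4)*conj(-1) + 4*(1 + 3*exp(-2*I*pi/3) + 2*exp(2*I*pi/3))*conj(0) + 4*(1 + 2*exp(-2*I*pi/3) + 3*exp(2*I*pi/3))*conj(0)]
      = (1/12)[(36) + (-12) + (0) + (0)] = 24/12 = 2
(Exp terms are combined using exp(i*s)*conj(exp(i*t)) = exp(i*(s-t)), and sums of them are collapsed using the identity that for every m > 1 the m distinct m-th roots of unity sum to 0, e.g. 1 + exp(2*I*pi/3) + exp(-2*I*pi/3) = 0.)
Dimension check: dim(rho) = sum (mult * dim) = 1*1 + 2*1 + 3*1 + 2*3 = 12 = chi_rho(e) = 12.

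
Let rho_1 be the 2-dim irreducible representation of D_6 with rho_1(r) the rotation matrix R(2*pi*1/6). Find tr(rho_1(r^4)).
chi_{rho_1}(r^4) = 2*cos(2*pi*1*4/6) = -1

Working: rho_1(r^4) is rotation by angle 2*pi*1*4/6, whose trace is 2*cos(2*pi*1*4/6) = -1.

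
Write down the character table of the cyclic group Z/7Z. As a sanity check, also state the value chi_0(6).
Character table of Z/7Z (irreps indexed chi_0,...,chi_6 with chi_k(m) = zeta_7^(k*m), zeta_7 = exp(2*pi*i/7)):
  irrep \ class  {0} (size 1)  {1} (size 1)    {2} (size 1)    {3} (size 1)    {4} (size 1)    {5} (size 1)    {6} (size 1)  
  chi_0          1             1               1               1               1               1               1             
  chi_1          1             exp(2*I*pi/7)   exp(4*I*pi/7)   exp(6*I*pi/7)   exp(-6*I*pi/7)  exp(-4*I*pi/7)  exp(-2*I*pi/7)
  chi_2          1             exp(4*I*pi/7)   exp(-6*I*pi/7)  exp(-2*I*pi/7)  exp(2*I*pi/7)   exp(6*I*pi/7)   exp(-4*I*pi/7)
  chi_3          1             exp(6*I*pi/7)   exp(-2*I*pi/7)  exp(4*I*pi/7)   exp(-4*I*pi/7)  exp(2*I*pi/7)   exp(-6*I*pi/7)
  chi_4          1             exp(-6*I*pi/7)  exp(2*I*pi/7)   exp(-4*I*pi/7)  exp(4*I*pi/7)   exp(-2*I*pi/7)  exp(6*I*pi/7) 
  chi_5          1             exp(-4*I*pi/7)  exp(6*I*pi/7)   exp(2*I*pi/7)   exp(-2*I*pi/7)  exp(-6*I*pi/7)  exp(4*I*pi/7) 
  chi_6          1             exp(-2*I*pi/7)  exp(-4*I*pi/7)  exp(-6*I*pi/7)  exp(6*I*pi/7)   exp(4*I*pi/7)   exp(2*I*pi/7) 

Spot check: chi_0(6) = zeta_7^(0*6) = zeta_7^0 = 1.

Z/7Z is abelian, so all 7 irreducible complex representations are 1-dimensional. They are given by chi_k(m) = zeta_7^(k*m) for k = 0,...,6. Row orthogonality: sum_m chi_k(m) conj(chi_l(m)) = 7 * [k = l].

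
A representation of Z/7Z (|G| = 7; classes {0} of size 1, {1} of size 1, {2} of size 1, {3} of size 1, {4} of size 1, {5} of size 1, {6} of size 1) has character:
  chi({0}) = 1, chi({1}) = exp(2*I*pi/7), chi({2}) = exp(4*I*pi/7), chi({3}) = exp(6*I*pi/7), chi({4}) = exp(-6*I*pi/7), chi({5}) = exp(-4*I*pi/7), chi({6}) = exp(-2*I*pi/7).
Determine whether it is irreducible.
Irreducible: <chi, chi> = 1.

Derivation: <chi, chi> = (1/|G|) sum_C |C| * |chi(C)|^2 = (1/7)[1*|1|^2 + 1*|exp(2*I*pi/7)|^2 + 1*|exp(4*I*pi/7)|^2 + 1*|exp(6*I*pi/7)|^2 + 1*|exp(-6*I*pi/7)|^2 + 1*|exp(-4*I*pi/7)|^2 + 1*|exp(-2*I*pi/7)|^2]
  = (1/7)[(1) + (1) + (1) + (1) + (1) + (1) + (1)] = 7/7 = 1.
(Exp terms are combined using exp(i*s)*conj(exp(i*t)) = exp(i*(s-t)), and sums of them are collapsed using the identity that for every m > 1 the m distinct m-th roots of unity sum to 0, e.g. 1 + exp(2*I*pi/3) + exp(-2*I*pi/3) = 0.)
A character is irreducible iff <chi, chi> = 1, so this representation is irreducible.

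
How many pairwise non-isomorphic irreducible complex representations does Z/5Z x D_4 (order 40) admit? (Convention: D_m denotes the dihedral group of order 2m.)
25

The number of irreducible complex representations of a finite group equals its number of conjugacy classes. For a direct product, #classes(G x H) = #classes(G) * #classes(H). Z/5Z has 5 classes (abelian), D_4 has 5 classes, so 5 * 5 = 25, so Z/5Z x D_4 (order 40) has exactly 25 irreducible complex representations.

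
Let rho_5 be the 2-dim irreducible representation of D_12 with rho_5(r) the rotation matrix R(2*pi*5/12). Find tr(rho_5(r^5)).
chi_{rho_5}(r^5) = 2*cos(2*pi*5*5/12) = sqrt(3)

Why: rho_5(r^5) is rotation by angle 2*pi*5*5/12, whose trace is 2*cos(2*pi*5*5/12) = sqrt(3).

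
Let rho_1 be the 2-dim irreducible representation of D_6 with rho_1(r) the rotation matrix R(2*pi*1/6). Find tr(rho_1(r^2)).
chi_{rho_1}(r^2) = 2*cos(2*pi*1*2/6) = -1

Justification: rho_1(r^2) is rotation by angle 2*pi*1*2/6, whose trace is 2*cos(2*pi*1*2/6) = -1.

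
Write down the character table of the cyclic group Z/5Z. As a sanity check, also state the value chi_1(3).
Character table of Z/5Z (irreps indexed chi_0,...,chi_4 with chi_k(m) = zeta_5^(k*m), zeta_5 = exp(2*pi*i/5)):
  irrep \ class  {0} (size 1)  {1} (size 1)    {2} (size 1)    {3} (size 1)    {4} (size 1)  
  chi_0          1             1               1               1               1             
  chi_1          1             exp(2*I*pi/5)   exp(4*I*pi/5)   exp(-4*I*pi/5)  exp(-2*I*pi/5)
  chi_2          1             exp(4*I*pi/5)   exp(-2*I*pi/5)  exp(2*I*pi/5)   exp(-4*I*pi/5)
  chi_3          1             exp(-4*I*pi/5)  exp(2*I*pi/5)   exp(-2*I*pi/5)  exp(4*I*pi/5) 
  chi_4          1             exp(-2*I*pi/5)  exp(-4*I*pi/5)  exp(4*I*pi/5)   exp(2*I*pi/5) 

Spot check: chi_1(3) = zeta_5^(1*3) = zeta_5^3 = exp(-4*I*pi/5).

Proof sketch: Z/5Z is abelian, so all 5 irreducible complex representations are 1-dimensional. They are given by chi_k(m) = zeta_5^(k*m) for k = 0,...,4. Row orthogonality: sum_m chi_k(m) conj(chi_l(m)) = 5 * [k = l].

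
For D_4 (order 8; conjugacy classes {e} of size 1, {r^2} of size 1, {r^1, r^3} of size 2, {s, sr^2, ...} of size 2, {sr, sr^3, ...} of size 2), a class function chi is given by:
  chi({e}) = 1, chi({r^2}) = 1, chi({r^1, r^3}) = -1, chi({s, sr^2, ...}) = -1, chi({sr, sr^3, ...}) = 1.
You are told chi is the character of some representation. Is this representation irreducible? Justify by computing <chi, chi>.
Irreducible: <chi, chi> = 1.

Proof sketch: <chi, chi> = (1/|G|) sum_C |C| * |chi(C)|^2 = (1/8)[1*|1|^2 + 1*|1|^2 + 2*|-1|^2 + 2*|-1|^2 + 2*|1|^2]
  = (1/8)[(1) + (1) + (2) + (2) + (2)] = 8/8 = 1.
A character is irreducible iff <chi, chi> = 1, so this representation is irreducible.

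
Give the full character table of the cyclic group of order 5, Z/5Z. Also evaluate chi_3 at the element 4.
Character table of Z/5Z (irreps indexed chi_0,...,chi_4 with chi_k(m) = zeta_5^(k*m), zeta_5 = exp(2*pi*i/5)):
  irrep \ class  {0} (size 1)  {1} (size 1)    {2} (size 1)    {3} (size 1)    {4} (size 1)  
  chi_0          1             1               1               1               1             
  chi_1          1             exp(2*I*pi/5)   exp(4*I*pi/5)   exp(-4*I*pi/5)  exp(-2*I*pi/5)
  chi_2          1             exp(4*I*pi/5)   exp(-2*I*pi/5)  exp(2*I*pi/5)   exp(-4*I*pi/5)
  chi_3          1             exp(-4*I*pi/5)  exp(2*I*pi/5)   exp(-2*I*pi/5)  exp(4*I*pi/5) 
  chi_4          1             exp(-2*I*pi/5)  exp(-4*I*pi/5)  exp(4*I*pi/5)   exp(2*I*pi/5) 

Spot check: chi_3(4) = zeta_5^(3*4) = zeta_5^12 = exp(4*I*pi/5).

Z/5Z is abelian, so all 5 irreducible complex representations are 1-dimensional. They are given by chi_k(m) = zeta_5^(k*m) for k = 0,...,4. Row orthogonality: sum_m chi_k(m) conj(chi_l(m)) = 5 * [k = l].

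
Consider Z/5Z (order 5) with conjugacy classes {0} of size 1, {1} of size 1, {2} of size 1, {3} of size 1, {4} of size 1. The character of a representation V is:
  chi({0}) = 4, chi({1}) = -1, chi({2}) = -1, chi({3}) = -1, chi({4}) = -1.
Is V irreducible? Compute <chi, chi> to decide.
Not irreducible (reducible): <chi, chi> = 4 > 1.

Details: <chi, chi> = (1/|G|) sum_C |C| * |chi(C)|^2 = (1/5)[1*|4|^2 + 1*|-1|^2 + 1*|-1|^2 + 1*|-1|^2 + 1*|-1|^2]
  = (1/5)[(16) + (1) + (1) + (1) + (1)] = 20/5 = 4.
(Exp terms are combined using exp(i*s)*conj(exp(i*t)) = exp(i*(s-t)), and sums of them are collapsed using the identity that for every m > 1 the m distinct m-th roots of unity sum to 0, e.g. 1 + exp(2*I*pi/3) + exp(-2*I*pi/3) = 0.)
A character is irreducible iff <chi, chi> = 1, so this representation is reducible.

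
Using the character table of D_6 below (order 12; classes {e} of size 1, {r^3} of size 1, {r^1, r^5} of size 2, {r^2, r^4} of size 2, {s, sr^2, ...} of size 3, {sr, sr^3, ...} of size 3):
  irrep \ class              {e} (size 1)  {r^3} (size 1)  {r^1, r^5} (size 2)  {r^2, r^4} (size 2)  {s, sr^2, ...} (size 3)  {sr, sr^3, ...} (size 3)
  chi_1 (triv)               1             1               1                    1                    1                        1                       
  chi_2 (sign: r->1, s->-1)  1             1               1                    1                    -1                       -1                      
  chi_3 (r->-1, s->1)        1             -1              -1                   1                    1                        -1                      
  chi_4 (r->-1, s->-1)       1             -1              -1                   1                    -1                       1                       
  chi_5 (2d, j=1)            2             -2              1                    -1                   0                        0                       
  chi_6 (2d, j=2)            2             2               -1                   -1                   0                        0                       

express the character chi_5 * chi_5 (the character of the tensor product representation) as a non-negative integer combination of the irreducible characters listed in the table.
chi_5 tensor chi_5 = chi_1 + chi_2 + chi_6 (all other irreducibles have multiplicity 0).

Explanation: The character of a tensor product is the pointwise product (chi_5 * chi_5)(C) = chi_5(C) * chi_5(C):
  {e}: (2)*(2), {r^3}: (-2)*(-2), {r^1, r^5}: (1)*(1), {r^2, r^4}: (-1)*(-1), {s, sr^2, ...}: (0)*(0), {sr, sr^3, ...}: (0)*(0)
so (chi_5 * chi_5) takes values
  {e} -> 4, {r^3} -> 4, {r^1, r^5} -> 1, {r^2, r^4} -> 1, {s, sr^2, ...} -> 0, {sr, sr^3, ...} -> 0.
Now take the inner product of this character with each irreducible chi from the table, <chi_5*chi_5, chi> = (1/12) sum_C |C| (chi_5*chi_5)(C) conj(chi(C)):
  <chi_5*chi_5, chi_1> = (1/12)[1*(4)*conj(1) + 1*(4)*conj(1) + 2*(1)*conj(1) + 2*(1)*conj(1) + 3*(0)*conj(1) + 3*(0)*conj(1)]
      = (1/12)[(4) + (4) + (2) + (2) + (0) + (0)] = 12/12 = 1
  <chi_5*chi_5, chi_2> = (1/12)[1*(4)*conj(1) + 1*(4)*conj(1) + 2*(1)*conj(1) + 2*(1)*conj(1) + 3*(0)*conj(-1) + 3*(0)*conj(-1)]
      = (1/12)[(4) + (4) + (2) + (2) + (0) + (0)] = 12/12 = 1
  <chi_5*chi_5, chi_3> = (1/12)[1*(4)*conj(1) + 1*(4)*conj(-1) + 2*(1)*conj(-1) + 2*(1)*conj(1) + 3*(0)*conj(1) + 3*(0)*conj(-1)]
      = (1/12)[(4) + (-4) + (-2) + (2) + (0) + (0)] = 0/12 = 0
  <chi_5*chi_5, chi_4> = (1/12)[1*(4)*conj(1) + 1*(4)*conj(-1) + 2*(1)*conj(-1) + 2*(1)*conj(1) + 3*(0)*conj(-1) + 3*(0)*conj(1)]
      = (1/12)[(4) + (-4) + (-2) + (2) + (0) + (0)] = 0/12 = 0
  <chi_5*chi_5, chi_5> = (1/12)[1*(4)*conj(2) + 1*(4)*conj(-2) + 2*(1)*conj(1) + 2*(1)*conj(-1) + 3*(0)*conj(0) + 3*(0)*conj(0)]
      = (1/12)[(8) + (-8) + (2) + (-2) + (0) + (0)] = 0/12 = 0
  <chi_5*chi_5, chi_6> = (1/12)[1*(4)*conj(2) + 1*(4)*conj(2) + 2*(1)*conj(-1) + 2*(1)*conj(-1) + 3*(0)*conj(0) + 3*(0)*conj(0)]
      = (1/12)[(8) + (8) + (-2) + (-2) + (0) + (0)] = 12/12 = 1
Hence the multiplicities are chi_1: 1, chi_2: 1, chi_6: 1. Dimension check: dim(chi_5)*dim(chi_5) = 2*2 = 4 and sum (mult * dim) = 1*1 + 1*1 + 1*2 = 4.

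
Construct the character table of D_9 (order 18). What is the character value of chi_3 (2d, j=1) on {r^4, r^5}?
Conjugacy classes: {e} of size 1, {r^1, r^8} of size 2, {r^2, r^7} of size 2, {r^3, r^6} of size 2, {r^4, r^5} of size 2, {s, sr, ..., sr^8} of size 9.
Character table:
  irrep \ class              {e} (size 1)  {r^1, r^8} (size 2)  {r^2, r^7} (size 2)  {r^3, r^6} (size 2)  {r^4, r^5} (size 2)  {s, sr, ..., sr^8} (size 9)
  chi_1 (triv)               1             1                    1                    1                    1                    1                          
  chi_2 (sign: r->1, s->-1)  1             1                    1                    1                    1                    -1                         
  chi_3 (2d, j=1)            2             2*cos(2*pi/9)        2*cos(4*pi/9)        -1                   -2*cos(pi/9)         0                          
  chi_4 (2d, j=2)            2             2*cos(4*pi/9)        -2*cos(pi/9)         -1                   2*cos(2*pi/9)        0                          
  chi_5 (2d, j=3)            2             -1                   -1                   2                    -1                   0                          
  chi_6 (2d, j=4)            2             -2*cos(pi/9)         2*cos(2*pi/9)        -1                   2*cos(4*pi/9)        0                          

Spot check: chi_3 (2d, j=1) on {r^4, r^5} = -2*cos(pi/9).

Working: D_9 has order 2*9 = 18 with 6 conjugacy classes, hence 6 irreducibles. Sum of squared dims 1 + 1 + 4 + 4 + 4 + 4 = 18 = |G|. Linear characters come from the abelianisation; the 2-dimensional irreps have character r^k -> 2*cos(2*pi*j*k/9), reflections -> 0.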